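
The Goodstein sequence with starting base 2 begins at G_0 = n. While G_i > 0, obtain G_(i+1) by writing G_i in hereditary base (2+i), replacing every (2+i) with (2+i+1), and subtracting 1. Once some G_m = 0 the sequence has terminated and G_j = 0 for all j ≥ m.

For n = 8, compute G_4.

93395

8 —HB2→ 2^(2 + 1) —bump→ 3^(3 + 1) = 81 —(−1)→ 80
80 —HB3→ 2·3^3 + 2·3^2 + 2·3 + 2 —bump→ 2·4^4 + 2·4^2 + 2·4 + 2 = 554 —(−1)→ 553
553 —HB4→ 2·4^4 + 2·4^2 + 2·4 + 1 —bump→ 2·5^5 + 2·5^2 + 2·5 + 1 = 6311 —(−1)→ 6310
6310 —HB5→ 2·5^5 + 2·5^2 + 2·5 —bump→ 2·6^6 + 2·6^2 + 2·6 = 93396 —(−1)→ 93395
93395 —HB6→ 2·6^6 + 2·6^2 + 6 + 5 —bump→ 2·7^7 + 2·7^2 + 7 + 5 = 1647196 —(−1)→ 1647195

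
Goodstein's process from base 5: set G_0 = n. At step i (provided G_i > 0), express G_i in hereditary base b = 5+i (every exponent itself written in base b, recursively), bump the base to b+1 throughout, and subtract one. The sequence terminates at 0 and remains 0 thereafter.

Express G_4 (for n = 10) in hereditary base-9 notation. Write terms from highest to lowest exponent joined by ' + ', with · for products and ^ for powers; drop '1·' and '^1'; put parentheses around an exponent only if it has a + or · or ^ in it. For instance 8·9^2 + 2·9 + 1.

9 + 2

G_0 = 10. HB_5(10) = 2·5. Bump = 12. G_1 = 11.
G_1 = 11. HB_6(11) = 6 + 5. Bump = 12. G_2 = 11.
G_2 = 11. HB_7(11) = 7 + 4. Bump = 12. G_3 = 11.
G_3 = 11. HB_8(11) = 8 + 3. Bump = 12. G_4 = 11.
G_4 = 11. HB_9(11) = 9 + 2. Bump = 12. G_5 = 11.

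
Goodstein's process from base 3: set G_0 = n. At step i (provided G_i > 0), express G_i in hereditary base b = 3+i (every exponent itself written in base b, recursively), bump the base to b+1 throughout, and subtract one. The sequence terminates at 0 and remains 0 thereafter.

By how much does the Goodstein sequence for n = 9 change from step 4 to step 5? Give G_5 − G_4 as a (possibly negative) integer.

2

(0) 9|_3 = 3^2 ↦ 4^2|_4 = 16 ⇒ 15
(1) 15|_4 = 3·4 + 3 ↦ 3·5 + 3|_5 = 18 ⇒ 17
(2) 17|_5 = 3·5 + 2 ↦ 3·6 + 2|_6 = 20 ⇒ 19
(3) 19|_6 = 3·6 + 1 ↦ 3·7 + 1|_7 = 22 ⇒ 21
(4) 21|_7 = 3·7 ↦ 3·8|_8 = 24 ⇒ 23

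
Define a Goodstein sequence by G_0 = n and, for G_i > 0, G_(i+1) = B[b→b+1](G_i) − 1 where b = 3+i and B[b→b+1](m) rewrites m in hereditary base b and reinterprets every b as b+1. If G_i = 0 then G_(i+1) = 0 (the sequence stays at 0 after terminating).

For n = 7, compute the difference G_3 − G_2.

0

G_0 = 7. HB_3(7) = 2·3 + 1. Bump = 9. G_1 = 8.
G_1 = 8. HB_4(8) = 2·4. Bump = 10. G_2 = 9.
G_2 = 9. HB_5(9) = 5 + 4. Bump = 10. G_3 = 9.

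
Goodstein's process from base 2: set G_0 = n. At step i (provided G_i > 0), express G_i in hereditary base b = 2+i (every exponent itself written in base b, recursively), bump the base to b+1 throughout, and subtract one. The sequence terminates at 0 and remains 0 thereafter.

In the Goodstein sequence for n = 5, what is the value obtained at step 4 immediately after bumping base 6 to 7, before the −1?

G_0=5  [base 2] 2^2 + 1  →[2↦3]→  3^3 + 1 = 28  −1 ⇒ G_1=27
G_1=27  [base 3] 3^3  →[3↦4]→  4^4 = 256  −1 ⇒ G_2=255
G_2=255  [base 4] 3·4^3 + 3·4^2 + 3·4 + 3  →[4↦5]→  3·5^3 + 3·5^2 + 3·5 + 3 = 468  −1 ⇒ G_3=467
G_3=467  [base 5] 3·5^3 + 3·5^2 + 3·5 + 2  →[5↦6]→  3·6^3 + 3·6^2 + 3·6 + 2 = 776  −1 ⇒ G_4=775

1198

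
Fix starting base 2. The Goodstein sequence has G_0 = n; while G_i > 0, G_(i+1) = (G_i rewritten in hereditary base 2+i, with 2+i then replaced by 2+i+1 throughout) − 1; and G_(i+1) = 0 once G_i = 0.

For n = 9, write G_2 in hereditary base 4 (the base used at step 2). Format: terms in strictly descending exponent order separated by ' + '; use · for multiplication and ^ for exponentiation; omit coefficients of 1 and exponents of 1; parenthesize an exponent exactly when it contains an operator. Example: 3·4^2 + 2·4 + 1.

G_0 = 9. HB_2(9) = 2^(2 + 1) + 1. Bump = 82. G_1 = 81.
G_1 = 81. HB_3(81) = 3^(3 + 1). Bump = 1024. G_2 = 1023.

3·4^4 + 3·4^3 + 3·4^2 + 3·4 + 3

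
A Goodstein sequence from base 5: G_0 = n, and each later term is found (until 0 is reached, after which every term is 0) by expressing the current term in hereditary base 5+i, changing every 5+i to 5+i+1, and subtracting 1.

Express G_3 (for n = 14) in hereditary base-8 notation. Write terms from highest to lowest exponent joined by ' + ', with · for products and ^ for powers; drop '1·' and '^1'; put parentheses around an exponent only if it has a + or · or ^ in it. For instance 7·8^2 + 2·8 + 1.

G_0=14  [base 5] 2·5 + 4  →[5↦6]→  2·6 + 4 = 16  −1 ⇒ G_1=15
G_1=15  [base 6] 2·6 + 3  →[6↦7]→  2·7 + 3 = 17  −1 ⇒ G_2=16
G_2=16  [base 7] 2·7 + 2  →[7↦8]→  2·8 + 2 = 18  −1 ⇒ G_3=17
G_3=17  [base 8] 2·8 + 1  →[8↦9]→  2·9 + 1 = 19  −1 ⇒ G_4=18

2·8 + 1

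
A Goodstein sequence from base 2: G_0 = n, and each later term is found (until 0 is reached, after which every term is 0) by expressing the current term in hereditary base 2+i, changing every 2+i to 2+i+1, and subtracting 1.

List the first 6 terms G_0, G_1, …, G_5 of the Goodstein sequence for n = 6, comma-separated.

step 0: 6 = 2^2 + 2; sub 3 for 2: 3^3 + 3; = 30; G_1 = 30−1 = 29
step 1: 29 = 3^3 + 2; sub 4 for 3: 4^4 + 2; = 258; G_2 = 258−1 = 257
step 2: 257 = 4^4 + 1; sub 5 for 4: 5^5 + 1; = 3126; G_3 = 3126−1 = 3125
step 3: 3125 = 5^5; sub 6 for 5: 6^6; = 46656; G_4 = 46656−1 = 46655
step 4: 46655 = 5·6^5 + 5·6^4 + 5·6^3 + 5·6^2 + 5·6 + 5; sub 7 for 6: 5·7^5 + 5·7^4 + 5·7^3 + 5·7^2 + 5·7 + 5; = 98040; G_5 = 98040−1 = 98039

6, 29, 257, 3125, 46655, 98039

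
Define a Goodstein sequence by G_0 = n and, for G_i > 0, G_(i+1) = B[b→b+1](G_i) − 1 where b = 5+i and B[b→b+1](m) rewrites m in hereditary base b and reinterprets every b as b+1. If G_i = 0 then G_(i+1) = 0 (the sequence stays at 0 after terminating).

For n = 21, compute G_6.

G_0 = 21. HB_5(21) = 4·5 + 1. Bump = 25. G_1 = 24.
G_1 = 24. HB_6(24) = 4·6. Bump = 28. G_2 = 27.
G_2 = 27. HB_7(27) = 3·7 + 6. Bump = 30. G_3 = 29.
G_3 = 29. HB_8(29) = 3·8 + 5. Bump = 32. G_4 = 31.
G_4 = 31. HB_9(31) = 3·9 + 4. Bump = 34. G_5 = 33.
G_5 = 33. HB_10(33) = 3·10 + 3. Bump = 36. G_6 = 35.
G_6 = 35. HB_11(35) = 3·11 + 2. Bump = 38. G_7 = 37.

35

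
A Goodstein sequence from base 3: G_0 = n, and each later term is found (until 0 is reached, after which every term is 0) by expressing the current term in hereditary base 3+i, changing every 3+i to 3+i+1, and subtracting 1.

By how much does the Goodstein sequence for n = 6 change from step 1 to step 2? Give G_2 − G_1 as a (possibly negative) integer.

0

6 —HB3→ 2·3 —bump→ 2·4 = 8 —(−1)→ 7
7 —HB4→ 4 + 3 —bump→ 5 + 3 = 8 —(−1)→ 7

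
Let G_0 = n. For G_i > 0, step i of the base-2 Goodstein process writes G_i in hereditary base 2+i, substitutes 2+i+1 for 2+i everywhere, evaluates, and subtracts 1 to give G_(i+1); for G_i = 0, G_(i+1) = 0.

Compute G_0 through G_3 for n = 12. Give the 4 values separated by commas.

12, 107, 1065, 15685

base 2: 12 = 2^(2 + 1) + 2^2; at 3: 3^(3 + 1) + 3^3 = 108; next = 107
base 3: 107 = 3^(3 + 1) + 2·3^2 + 2·3 + 2; at 4: 4^(4 + 1) + 2·4^2 + 2·4 + 2 = 1066; next = 1065
base 4: 1065 = 4^(4 + 1) + 2·4^2 + 2·4 + 1; at 5: 5^(5 + 1) + 2·5^2 + 2·5 + 1 = 15686; next = 15685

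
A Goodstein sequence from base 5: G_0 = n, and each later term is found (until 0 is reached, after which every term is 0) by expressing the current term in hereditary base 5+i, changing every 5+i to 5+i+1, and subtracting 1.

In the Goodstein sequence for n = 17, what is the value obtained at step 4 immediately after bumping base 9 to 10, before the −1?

17 —HB5→ 3·5 + 2 —bump→ 3·6 + 2 = 20 —(−1)→ 19
19 —HB6→ 3·6 + 1 —bump→ 3·7 + 1 = 22 —(−1)→ 21
21 —HB7→ 3·7 —bump→ 3·8 = 24 —(−1)→ 23
23 —HB8→ 2·8 + 7 —bump→ 2·9 + 7 = 25 —(−1)→ 24
24 —HB9→ 2·9 + 6 —bump→ 2·10 + 6 = 26 —(−1)→ 25

26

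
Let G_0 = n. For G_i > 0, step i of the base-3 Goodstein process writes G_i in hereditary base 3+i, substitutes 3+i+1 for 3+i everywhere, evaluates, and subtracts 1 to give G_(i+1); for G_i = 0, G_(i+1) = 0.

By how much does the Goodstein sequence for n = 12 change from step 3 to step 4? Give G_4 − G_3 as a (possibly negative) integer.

12

G_0 = 12. HB_3(12) = 3^2 + 3. Bump = 20. G_1 = 19.
G_1 = 19. HB_4(19) = 4^2 + 3. Bump = 28. G_2 = 27.
G_2 = 27. HB_5(27) = 5^2 + 2. Bump = 38. G_3 = 37.
G_3 = 37. HB_6(37) = 6^2 + 1. Bump = 50. G_4 = 49.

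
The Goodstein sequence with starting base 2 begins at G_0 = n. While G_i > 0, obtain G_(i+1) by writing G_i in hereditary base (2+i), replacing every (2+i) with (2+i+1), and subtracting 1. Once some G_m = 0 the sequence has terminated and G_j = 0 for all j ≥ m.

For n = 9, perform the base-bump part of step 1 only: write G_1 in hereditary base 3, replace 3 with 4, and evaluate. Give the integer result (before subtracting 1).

i=0: 9 = 2^(2 + 1) + 1 (b=2); 2→3: 3^(3 + 1) + 1 = 82; 82−1 = 81
i=1: 81 = 3^(3 + 1) (b=3); 3→4: 4^(4 + 1) = 1024; 1024−1 = 1023

1024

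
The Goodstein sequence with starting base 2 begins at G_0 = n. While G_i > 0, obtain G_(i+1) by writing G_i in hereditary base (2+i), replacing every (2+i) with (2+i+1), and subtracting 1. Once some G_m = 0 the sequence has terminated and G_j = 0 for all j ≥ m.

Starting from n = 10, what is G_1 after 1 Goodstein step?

83

[0] 10 ≡ 2^(2 + 1) + 2 (base 2). Lift 3: 84. −1: 83.
[1] 83 ≡ 3^(3 + 1) + 2 (base 3). Lift 4: 1026. −1: 1025.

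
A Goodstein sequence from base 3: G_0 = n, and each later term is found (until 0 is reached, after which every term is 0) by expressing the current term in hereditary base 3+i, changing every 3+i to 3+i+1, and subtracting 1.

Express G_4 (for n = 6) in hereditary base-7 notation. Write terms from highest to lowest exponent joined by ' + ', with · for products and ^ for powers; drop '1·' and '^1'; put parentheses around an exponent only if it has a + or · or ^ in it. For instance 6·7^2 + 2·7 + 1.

7

base 3: 6 = 2·3; at 4: 2·4 = 8; next = 7
base 4: 7 = 4 + 3; at 5: 5 + 3 = 8; next = 7
base 5: 7 = 5 + 2; at 6: 6 + 2 = 8; next = 7
base 6: 7 = 6 + 1; at 7: 7 + 1 = 8; next = 7
base 7: 7 = 7; at 8: 8 = 8; next = 7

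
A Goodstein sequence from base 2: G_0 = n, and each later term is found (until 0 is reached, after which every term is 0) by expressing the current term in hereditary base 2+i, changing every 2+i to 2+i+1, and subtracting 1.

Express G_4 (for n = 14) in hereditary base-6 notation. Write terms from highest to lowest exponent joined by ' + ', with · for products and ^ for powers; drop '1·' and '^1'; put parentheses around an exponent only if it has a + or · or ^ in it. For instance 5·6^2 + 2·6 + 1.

6^(6 + 1) + 5·6^5 + 5·6^4 + 5·6^3 + 5·6^2 + 5·6 + 5

step 0: 14 = 2^(2 + 1) + 2^2 + 2; sub 3 for 2: 3^(3 + 1) + 3^3 + 3; = 111; G_1 = 111−1 = 110
step 1: 110 = 3^(3 + 1) + 3^3 + 2; sub 4 for 3: 4^(4 + 1) + 4^4 + 2; = 1282; G_2 = 1282−1 = 1281
step 2: 1281 = 4^(4 + 1) + 4^4 + 1; sub 5 for 4: 5^(5 + 1) + 5^5 + 1; = 18751; G_3 = 18751−1 = 18750
step 3: 18750 = 5^(5 + 1) + 5^5; sub 6 for 5: 6^(6 + 1) + 6^6; = 326592; G_4 = 326592−1 = 326591
step 4: 326591 = 6^(6 + 1) + 5·6^5 + 5·6^4 + 5·6^3 + 5·6^2 + 5·6 + 5; sub 7 for 6: 7^(7 + 1) + 5·7^5 + 5·7^4 + 5·7^3 + 5·7^2 + 5·7 + 5; = 5862841; G_5 = 5862841−1 = 5862840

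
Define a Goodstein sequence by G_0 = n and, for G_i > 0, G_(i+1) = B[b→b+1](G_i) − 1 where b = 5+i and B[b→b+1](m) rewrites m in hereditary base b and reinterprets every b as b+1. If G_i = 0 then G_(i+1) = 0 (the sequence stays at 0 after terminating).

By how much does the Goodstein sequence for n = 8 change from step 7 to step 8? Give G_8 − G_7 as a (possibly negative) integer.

-1

G_0=8  [base 5] 5 + 3  →[5↦6]→  6 + 3 = 9  −1 ⇒ G_1=8
G_1=8  [base 6] 6 + 2  →[6↦7]→  7 + 2 = 9  −1 ⇒ G_2=8
G_2=8  [base 7] 7 + 1  →[7↦8]→  8 + 1 = 9  −1 ⇒ G_3=8
G_3=8  [base 8] 8  →[8↦9]→  9 = 9  −1 ⇒ G_4=8
G_4=8  [base 9] 8  →[9↦10]→  8 = 8  −1 ⇒ G_5=7
G_5=7  [base 10] 7  →[10↦11]→  7 = 7  −1 ⇒ G_6=6
G_6=6  [base 11] 6  →[11↦12]→  6 = 6  −1 ⇒ G_7=5
G_7=5  [base 12] 5  →[12↦13]→  5 = 5  −1 ⇒ G_8=4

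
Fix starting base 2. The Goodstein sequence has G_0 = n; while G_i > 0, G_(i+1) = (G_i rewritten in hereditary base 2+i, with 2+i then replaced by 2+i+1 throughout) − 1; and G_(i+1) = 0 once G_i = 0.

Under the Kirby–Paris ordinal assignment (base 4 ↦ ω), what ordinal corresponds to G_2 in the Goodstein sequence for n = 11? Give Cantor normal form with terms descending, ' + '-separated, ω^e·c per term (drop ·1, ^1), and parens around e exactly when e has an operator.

base 2: 11 = 2^(2 + 1) + 2 + 1; at 3: 3^(3 + 1) + 3 + 1 = 85; next = 84
base 3: 84 = 3^(3 + 1) + 3; at 4: 4^(4 + 1) + 4 = 1028; next = 1027

ω^(ω + 1) + 3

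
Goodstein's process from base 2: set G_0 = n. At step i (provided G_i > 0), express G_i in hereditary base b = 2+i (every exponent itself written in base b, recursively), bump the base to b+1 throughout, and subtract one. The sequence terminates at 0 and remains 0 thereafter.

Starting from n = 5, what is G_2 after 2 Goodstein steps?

255

G_0=5  [base 2] 2^2 + 1  →[2↦3]→  3^3 + 1 = 28  −1 ⇒ G_1=27
G_1=27  [base 3] 3^3  →[3↦4]→  4^4 = 256  −1 ⇒ G_2=255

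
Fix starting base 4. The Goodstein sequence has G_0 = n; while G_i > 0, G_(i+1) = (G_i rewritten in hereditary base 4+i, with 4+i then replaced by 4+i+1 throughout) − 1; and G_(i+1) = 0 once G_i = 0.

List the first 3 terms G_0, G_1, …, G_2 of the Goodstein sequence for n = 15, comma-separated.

G_0 = 15. HB_4(15) = 3·4 + 3. Bump = 18. G_1 = 17.
G_1 = 17. HB_5(17) = 3·5 + 2. Bump = 20. G_2 = 19.

15, 17, 19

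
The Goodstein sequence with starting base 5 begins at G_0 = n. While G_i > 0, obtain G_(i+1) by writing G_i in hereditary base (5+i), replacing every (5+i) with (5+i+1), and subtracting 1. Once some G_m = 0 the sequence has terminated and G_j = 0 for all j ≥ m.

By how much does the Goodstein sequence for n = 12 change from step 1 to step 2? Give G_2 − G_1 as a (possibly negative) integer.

[0] 12 ≡ 2·5 + 2 (base 5). Lift 6: 14. −1: 13.
[1] 13 ≡ 2·6 + 1 (base 6). Lift 7: 15. −1: 14.

1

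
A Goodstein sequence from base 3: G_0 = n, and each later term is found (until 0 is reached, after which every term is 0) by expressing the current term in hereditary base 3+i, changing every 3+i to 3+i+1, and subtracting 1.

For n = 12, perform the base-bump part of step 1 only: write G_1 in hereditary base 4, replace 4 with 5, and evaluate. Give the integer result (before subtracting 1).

G_0=12  [base 3] 3^2 + 3  →[3↦4]→  4^2 + 4 = 20  −1 ⇒ G_1=19
G_1=19  [base 4] 4^2 + 3  →[4↦5]→  5^2 + 3 = 28  −1 ⇒ G_2=27

28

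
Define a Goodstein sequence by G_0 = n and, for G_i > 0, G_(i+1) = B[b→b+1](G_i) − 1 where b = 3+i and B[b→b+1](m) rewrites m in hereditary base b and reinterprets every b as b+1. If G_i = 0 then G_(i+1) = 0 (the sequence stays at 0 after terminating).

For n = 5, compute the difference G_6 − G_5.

(0) 5|_3 = 3 + 2 ↦ 4 + 2|_4 = 6 ⇒ 5
(1) 5|_4 = 4 + 1 ↦ 5 + 1|_5 = 6 ⇒ 5
(2) 5|_5 = 5 ↦ 6|_6 = 6 ⇒ 5
(3) 5|_6 = 5 ↦ 5|_7 = 5 ⇒ 4
(4) 4|_7 = 4 ↦ 4|_8 = 4 ⇒ 3
(5) 3|_8 = 3 ↦ 3|_9 = 3 ⇒ 2

-1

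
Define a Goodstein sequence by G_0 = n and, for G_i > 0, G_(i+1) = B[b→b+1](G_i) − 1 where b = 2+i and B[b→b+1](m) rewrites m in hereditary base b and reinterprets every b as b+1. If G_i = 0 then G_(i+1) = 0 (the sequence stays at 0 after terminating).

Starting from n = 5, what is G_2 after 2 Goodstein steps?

255

(0) 5|_2 = 2^2 + 1 ↦ 3^3 + 1|_3 = 28 ⇒ 27
(1) 27|_3 = 3^3 ↦ 4^4|_4 = 256 ⇒ 255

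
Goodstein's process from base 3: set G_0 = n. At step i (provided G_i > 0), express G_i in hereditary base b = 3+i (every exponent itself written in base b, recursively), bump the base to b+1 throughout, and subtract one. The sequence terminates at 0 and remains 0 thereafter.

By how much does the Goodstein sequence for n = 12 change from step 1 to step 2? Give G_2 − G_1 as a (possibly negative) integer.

G_0 = 12. HB_3(12) = 3^2 + 3. Bump = 20. G_1 = 19.
G_1 = 19. HB_4(19) = 4^2 + 3. Bump = 28. G_2 = 27.

8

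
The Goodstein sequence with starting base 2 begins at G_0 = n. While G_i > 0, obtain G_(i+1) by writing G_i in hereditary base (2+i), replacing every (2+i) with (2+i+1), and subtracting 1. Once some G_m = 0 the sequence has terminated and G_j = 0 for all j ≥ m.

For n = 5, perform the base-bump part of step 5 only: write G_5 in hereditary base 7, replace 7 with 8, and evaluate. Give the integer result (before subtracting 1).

(0) 5|_2 = 2^2 + 1 ↦ 3^3 + 1|_3 = 28 ⇒ 27
(1) 27|_3 = 3^3 ↦ 4^4|_4 = 256 ⇒ 255
(2) 255|_4 = 3·4^3 + 3·4^2 + 3·4 + 3 ↦ 3·5^3 + 3·5^2 + 3·5 + 3|_5 = 468 ⇒ 467
(3) 467|_5 = 3·5^3 + 3·5^2 + 3·5 + 2 ↦ 3·6^3 + 3·6^2 + 3·6 + 2|_6 = 776 ⇒ 775
(4) 775|_6 = 3·6^3 + 3·6^2 + 3·6 + 1 ↦ 3·7^3 + 3·7^2 + 3·7 + 1|_7 = 1198 ⇒ 1197
(5) 1197|_7 = 3·7^3 + 3·7^2 + 3·7 ↦ 3·8^3 + 3·8^2 + 3·8|_8 = 1752 ⇒ 1751

1752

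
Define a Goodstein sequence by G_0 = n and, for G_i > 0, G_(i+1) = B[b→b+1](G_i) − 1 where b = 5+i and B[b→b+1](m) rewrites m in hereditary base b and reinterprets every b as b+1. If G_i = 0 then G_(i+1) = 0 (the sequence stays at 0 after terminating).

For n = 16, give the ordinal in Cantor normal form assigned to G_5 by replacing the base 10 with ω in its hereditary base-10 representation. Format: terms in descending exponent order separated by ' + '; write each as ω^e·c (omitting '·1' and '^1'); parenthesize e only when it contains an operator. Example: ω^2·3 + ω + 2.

ω·2 + 3

i=0: 16 = 3·5 + 1 (b=5); 5→6: 3·6 + 1 = 19; 19−1 = 18
i=1: 18 = 3·6 (b=6); 6→7: 3·7 = 21; 21−1 = 20
i=2: 20 = 2·7 + 6 (b=7); 7→8: 2·8 + 6 = 22; 22−1 = 21
i=3: 21 = 2·8 + 5 (b=8); 8→9: 2·9 + 5 = 23; 23−1 = 22
i=4: 22 = 2·9 + 4 (b=9); 9→10: 2·10 + 4 = 24; 24−1 = 23
i=5: 23 = 2·10 + 3 (b=10); 10→11: 2·11 + 3 = 25; 25−1 = 24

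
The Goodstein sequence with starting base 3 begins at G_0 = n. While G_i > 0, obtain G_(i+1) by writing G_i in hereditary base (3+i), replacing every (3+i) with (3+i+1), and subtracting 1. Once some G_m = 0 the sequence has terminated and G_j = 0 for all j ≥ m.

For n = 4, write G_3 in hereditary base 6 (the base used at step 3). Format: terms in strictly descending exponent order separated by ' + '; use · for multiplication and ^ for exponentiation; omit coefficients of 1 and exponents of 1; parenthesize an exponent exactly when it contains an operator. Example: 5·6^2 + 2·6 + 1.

4 —HB3→ 3 + 1 —bump→ 4 + 1 = 5 —(−1)→ 4
4 —HB4→ 4 —bump→ 5 = 5 —(−1)→ 4
4 —HB5→ 4 —bump→ 4 = 4 —(−1)→ 3
3 —HB6→ 3 —bump→ 3 = 3 —(−1)→ 2

3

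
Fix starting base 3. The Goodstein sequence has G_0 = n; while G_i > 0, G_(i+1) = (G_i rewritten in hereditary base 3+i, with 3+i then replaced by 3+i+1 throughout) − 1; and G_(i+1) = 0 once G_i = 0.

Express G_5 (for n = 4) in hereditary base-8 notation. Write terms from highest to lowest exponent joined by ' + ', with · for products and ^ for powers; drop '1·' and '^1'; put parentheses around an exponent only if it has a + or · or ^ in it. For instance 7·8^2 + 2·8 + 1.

1

(0) 4|_3 = 3 + 1 ↦ 4 + 1|_4 = 5 ⇒ 4
(1) 4|_4 = 4 ↦ 5|_5 = 5 ⇒ 4
(2) 4|_5 = 4 ↦ 4|_6 = 4 ⇒ 3
(3) 3|_6 = 3 ↦ 3|_7 = 3 ⇒ 2
(4) 2|_7 = 2 ↦ 2|_8 = 2 ⇒ 1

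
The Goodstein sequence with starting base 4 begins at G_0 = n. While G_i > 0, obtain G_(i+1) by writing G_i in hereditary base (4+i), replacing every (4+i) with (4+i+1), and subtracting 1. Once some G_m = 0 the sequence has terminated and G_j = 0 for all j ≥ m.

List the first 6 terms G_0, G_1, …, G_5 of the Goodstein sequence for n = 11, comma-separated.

11, 12, 13, 14, 15, 15

step 0: 11 = 2·4 + 3; sub 5 for 4: 2·5 + 3; = 13; G_1 = 13−1 = 12
step 1: 12 = 2·5 + 2; sub 6 for 5: 2·6 + 2; = 14; G_2 = 14−1 = 13
step 2: 13 = 2·6 + 1; sub 7 for 6: 2·7 + 1; = 15; G_3 = 15−1 = 14
step 3: 14 = 2·7; sub 8 for 7: 2·8; = 16; G_4 = 16−1 = 15
step 4: 15 = 8 + 7; sub 9 for 8: 9 + 7; = 16; G_5 = 16−1 = 15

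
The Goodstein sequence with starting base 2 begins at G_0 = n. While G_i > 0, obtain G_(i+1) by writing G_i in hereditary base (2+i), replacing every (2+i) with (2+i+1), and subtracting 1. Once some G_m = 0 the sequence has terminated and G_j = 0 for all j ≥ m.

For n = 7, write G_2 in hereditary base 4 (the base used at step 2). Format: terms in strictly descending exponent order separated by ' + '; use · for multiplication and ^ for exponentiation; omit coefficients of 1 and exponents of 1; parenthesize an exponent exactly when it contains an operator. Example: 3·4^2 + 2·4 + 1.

4^4 + 3

[0] 7 ≡ 2^2 + 2 + 1 (base 2). Lift 3: 31. −1: 30.
[1] 30 ≡ 3^3 + 3 (base 3). Lift 4: 260. −1: 259.
[2] 259 ≡ 4^4 + 3 (base 4). Lift 5: 3128. −1: 3127.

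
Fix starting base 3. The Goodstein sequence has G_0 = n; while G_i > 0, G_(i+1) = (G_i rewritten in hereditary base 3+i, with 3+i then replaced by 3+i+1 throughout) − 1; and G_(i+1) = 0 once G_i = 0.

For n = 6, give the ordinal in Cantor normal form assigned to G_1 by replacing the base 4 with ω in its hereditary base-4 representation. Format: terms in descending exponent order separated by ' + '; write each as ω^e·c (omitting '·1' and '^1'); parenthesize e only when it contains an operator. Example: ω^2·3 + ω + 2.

ω + 3

[0] 6 ≡ 2·3 (base 3). Lift 4: 8. −1: 7.
[1] 7 ≡ 4 + 3 (base 4). Lift 5: 8. −1: 7.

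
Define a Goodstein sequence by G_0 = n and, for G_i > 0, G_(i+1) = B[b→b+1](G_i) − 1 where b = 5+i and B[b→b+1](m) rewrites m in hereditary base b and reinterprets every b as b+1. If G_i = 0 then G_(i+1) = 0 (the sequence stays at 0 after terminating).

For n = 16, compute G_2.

G_0 = 16. HB_5(16) = 3·5 + 1. Bump = 19. G_1 = 18.
G_1 = 18. HB_6(18) = 3·6. Bump = 21. G_2 = 20.
G_2 = 20. HB_7(20) = 2·7 + 6. Bump = 22. G_3 = 21.

20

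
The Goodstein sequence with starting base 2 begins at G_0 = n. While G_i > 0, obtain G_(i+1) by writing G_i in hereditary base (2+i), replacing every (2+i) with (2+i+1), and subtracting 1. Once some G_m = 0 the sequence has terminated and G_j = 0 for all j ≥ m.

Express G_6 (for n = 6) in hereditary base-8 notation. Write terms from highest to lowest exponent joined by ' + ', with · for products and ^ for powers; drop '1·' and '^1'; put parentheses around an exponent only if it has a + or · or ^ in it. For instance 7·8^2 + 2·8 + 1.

base 2: 6 = 2^2 + 2; at 3: 3^3 + 3 = 30; next = 29
base 3: 29 = 3^3 + 2; at 4: 4^4 + 2 = 258; next = 257
base 4: 257 = 4^4 + 1; at 5: 5^5 + 1 = 3126; next = 3125
base 5: 3125 = 5^5; at 6: 6^6 = 46656; next = 46655
base 6: 46655 = 5·6^5 + 5·6^4 + 5·6^3 + 5·6^2 + 5·6 + 5; at 7: 5·7^5 + 5·7^4 + 5·7^3 + 5·7^2 + 5·7 + 5 = 98040; next = 98039
base 7: 98039 = 5·7^5 + 5·7^4 + 5·7^3 + 5·7^2 + 5·7 + 4; at 8: 5·8^5 + 5·8^4 + 5·8^3 + 5·8^2 + 5·8 + 4 = 187244; next = 187243
base 8: 187243 = 5·8^5 + 5·8^4 + 5·8^3 + 5·8^2 + 5·8 + 3; at 9: 5·9^5 + 5·9^4 + 5·9^3 + 5·9^2 + 5·9 + 3 = 332148; next = 332147

5·8^5 + 5·8^4 + 5·8^3 + 5·8^2 + 5·8 + 3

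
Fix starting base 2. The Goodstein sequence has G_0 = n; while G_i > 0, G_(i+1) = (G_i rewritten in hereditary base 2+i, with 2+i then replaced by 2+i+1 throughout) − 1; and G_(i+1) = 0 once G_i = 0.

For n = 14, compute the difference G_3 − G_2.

17469

14 —HB2→ 2^(2 + 1) + 2^2 + 2 —bump→ 3^(3 + 1) + 3^3 + 3 = 111 —(−1)→ 110
110 —HB3→ 3^(3 + 1) + 3^3 + 2 —bump→ 4^(4 + 1) + 4^4 + 2 = 1282 —(−1)→ 1281
1281 —HB4→ 4^(4 + 1) + 4^4 + 1 —bump→ 5^(5 + 1) + 5^5 + 1 = 18751 —(−1)→ 18750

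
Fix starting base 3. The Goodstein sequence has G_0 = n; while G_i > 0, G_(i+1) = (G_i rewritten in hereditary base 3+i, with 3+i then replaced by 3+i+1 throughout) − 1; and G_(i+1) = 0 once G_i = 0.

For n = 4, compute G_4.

2

G_0=4  [base 3] 3 + 1  →[3↦4]→  4 + 1 = 5  −1 ⇒ G_1=4
G_1=4  [base 4] 4  →[4↦5]→  5 = 5  −1 ⇒ G_2=4
G_2=4  [base 5] 4  →[5↦6]→  4 = 4  −1 ⇒ G_3=3
G_3=3  [base 6] 3  →[6↦7]→  3 = 3  −1 ⇒ G_4=2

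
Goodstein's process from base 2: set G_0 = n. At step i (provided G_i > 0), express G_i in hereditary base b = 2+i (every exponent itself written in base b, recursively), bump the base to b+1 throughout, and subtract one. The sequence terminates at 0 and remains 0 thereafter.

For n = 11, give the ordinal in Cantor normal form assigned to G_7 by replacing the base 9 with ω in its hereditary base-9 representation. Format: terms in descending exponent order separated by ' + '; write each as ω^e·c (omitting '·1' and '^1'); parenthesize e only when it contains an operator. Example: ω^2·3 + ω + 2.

G_0 = 11. HB_2(11) = 2^(2 + 1) + 2 + 1. Bump = 85. G_1 = 84.
G_1 = 84. HB_3(84) = 3^(3 + 1) + 3. Bump = 1028. G_2 = 1027.
G_2 = 1027. HB_4(1027) = 4^(4 + 1) + 3. Bump = 15628. G_3 = 15627.
G_3 = 15627. HB_5(15627) = 5^(5 + 1) + 2. Bump = 279938. G_4 = 279937.
G_4 = 279937. HB_6(279937) = 6^(6 + 1) + 1. Bump = 5764802. G_5 = 5764801.
G_5 = 5764801. HB_7(5764801) = 7^(7 + 1). Bump = 134217728. G_6 = 134217727.
G_6 = 134217727. HB_8(134217727) = 7·8^8 + 7·8^7 + 7·8^6 + 7·8^5 + 7·8^4 + 7·8^3 + 7·8^2 + 7·8 + 7. Bump = 2749609303. G_7 = 2749609302.

ω^ω·7 + ω^7·7 + ω^6·7 + ω^5·7 + ω^4·7 + ω^3·7 + ω^2·7 + ω·7 + 6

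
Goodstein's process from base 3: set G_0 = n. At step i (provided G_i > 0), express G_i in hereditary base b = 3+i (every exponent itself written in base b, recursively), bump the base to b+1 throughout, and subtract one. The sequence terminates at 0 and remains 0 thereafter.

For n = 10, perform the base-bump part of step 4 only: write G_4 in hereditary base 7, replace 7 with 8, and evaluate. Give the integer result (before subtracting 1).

10 —HB3→ 3^2 + 1 —bump→ 4^2 + 1 = 17 —(−1)→ 16
16 —HB4→ 4^2 —bump→ 5^2 = 25 —(−1)→ 24
24 —HB5→ 4·5 + 4 —bump→ 4·6 + 4 = 28 —(−1)→ 27
27 —HB6→ 4·6 + 3 —bump→ 4·7 + 3 = 31 —(−1)→ 30
30 —HB7→ 4·7 + 2 —bump→ 4·8 + 2 = 34 —(−1)→ 33

34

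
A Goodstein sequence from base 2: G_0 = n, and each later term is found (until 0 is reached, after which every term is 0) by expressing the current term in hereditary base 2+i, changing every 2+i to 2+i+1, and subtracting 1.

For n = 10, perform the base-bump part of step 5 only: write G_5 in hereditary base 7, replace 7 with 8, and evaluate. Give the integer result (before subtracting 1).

G_0=10  [base 2] 2^(2 + 1) + 2  →[2↦3]→  3^(3 + 1) + 3 = 84  −1 ⇒ G_1=83
G_1=83  [base 3] 3^(3 + 1) + 2  →[3↦4]→  4^(4 + 1) + 2 = 1026  −1 ⇒ G_2=1025
G_2=1025  [base 4] 4^(4 + 1) + 1  →[4↦5]→  5^(5 + 1) + 1 = 15626  −1 ⇒ G_3=15625
G_3=15625  [base 5] 5^(5 + 1)  →[5↦6]→  6^(6 + 1) = 279936  −1 ⇒ G_4=279935
G_4=279935  [base 6] 5·6^6 + 5·6^5 + 5·6^4 + 5·6^3 + 5·6^2 + 5·6 + 5  →[6↦7]→  5·7^7 + 5·7^5 + 5·7^4 + 5·7^3 + 5·7^2 + 5·7 + 5 = 4215755  −1 ⇒ G_5=4215754
G_5=4215754  [base 7] 5·7^7 + 5·7^5 + 5·7^4 + 5·7^3 + 5·7^2 + 5·7 + 4  →[7↦8]→  5·8^8 + 5·8^5 + 5·8^4 + 5·8^3 + 5·8^2 + 5·8 + 4 = 84073324  −1 ⇒ G_6=84073323

84073324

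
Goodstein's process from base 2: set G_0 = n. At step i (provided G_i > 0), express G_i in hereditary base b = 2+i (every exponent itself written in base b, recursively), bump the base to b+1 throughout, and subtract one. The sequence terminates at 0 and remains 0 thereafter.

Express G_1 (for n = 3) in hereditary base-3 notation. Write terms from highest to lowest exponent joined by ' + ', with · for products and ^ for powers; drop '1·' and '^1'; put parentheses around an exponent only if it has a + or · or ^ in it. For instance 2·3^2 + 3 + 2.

base 2: 3 = 2 + 1; at 3: 3 + 1 = 4; next = 3
base 3: 3 = 3; at 4: 4 = 4; next = 3

3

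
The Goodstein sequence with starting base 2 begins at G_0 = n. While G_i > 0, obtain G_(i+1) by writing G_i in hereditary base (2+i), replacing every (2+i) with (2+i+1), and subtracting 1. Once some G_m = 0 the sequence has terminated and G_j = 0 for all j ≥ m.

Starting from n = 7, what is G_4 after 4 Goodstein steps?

G_0=7  [base 2] 2^2 + 2 + 1  →[2↦3]→  3^3 + 3 + 1 = 31  −1 ⇒ G_1=30
G_1=30  [base 3] 3^3 + 3  →[3↦4]→  4^4 + 4 = 260  −1 ⇒ G_2=259
G_2=259  [base 4] 4^4 + 3  →[4↦5]→  5^5 + 3 = 3128  −1 ⇒ G_3=3127
G_3=3127  [base 5] 5^5 + 2  →[5↦6]→  6^6 + 2 = 46658  −1 ⇒ G_4=46657
G_4=46657  [base 6] 6^6 + 1  →[6↦7]→  7^7 + 1 = 823544  −1 ⇒ G_5=823543

46657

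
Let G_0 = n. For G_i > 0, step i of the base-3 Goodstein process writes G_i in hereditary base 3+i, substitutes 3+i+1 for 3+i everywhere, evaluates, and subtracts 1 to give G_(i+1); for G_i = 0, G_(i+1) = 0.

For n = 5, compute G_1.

5

step 0: 5 = 3 + 2; sub 4 for 3: 4 + 2; = 6; G_1 = 6−1 = 5
step 1: 5 = 4 + 1; sub 5 for 4: 5 + 1; = 6; G_2 = 6−1 = 5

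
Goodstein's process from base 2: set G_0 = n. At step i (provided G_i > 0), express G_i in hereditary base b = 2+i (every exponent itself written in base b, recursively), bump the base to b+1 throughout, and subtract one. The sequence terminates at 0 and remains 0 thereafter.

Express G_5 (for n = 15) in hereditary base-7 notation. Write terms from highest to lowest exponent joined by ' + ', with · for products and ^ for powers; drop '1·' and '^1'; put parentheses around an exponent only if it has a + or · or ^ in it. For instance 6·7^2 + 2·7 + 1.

(0) 15|_2 = 2^(2 + 1) + 2^2 + 2 + 1 ↦ 3^(3 + 1) + 3^3 + 3 + 1|_3 = 112 ⇒ 111
(1) 111|_3 = 3^(3 + 1) + 3^3 + 3 ↦ 4^(4 + 1) + 4^4 + 4|_4 = 1284 ⇒ 1283
(2) 1283|_4 = 4^(4 + 1) + 4^4 + 3 ↦ 5^(5 + 1) + 5^5 + 3|_5 = 18753 ⇒ 18752
(3) 18752|_5 = 5^(5 + 1) + 5^5 + 2 ↦ 6^(6 + 1) + 6^6 + 2|_6 = 326594 ⇒ 326593
(4) 326593|_6 = 6^(6 + 1) + 6^6 + 1 ↦ 7^(7 + 1) + 7^7 + 1|_7 = 6588345 ⇒ 6588344
(5) 6588344|_7 = 7^(7 + 1) + 7^7 ↦ 8^(8 + 1) + 8^8|_8 = 150994944 ⇒ 150994943

7^(7 + 1) + 7^7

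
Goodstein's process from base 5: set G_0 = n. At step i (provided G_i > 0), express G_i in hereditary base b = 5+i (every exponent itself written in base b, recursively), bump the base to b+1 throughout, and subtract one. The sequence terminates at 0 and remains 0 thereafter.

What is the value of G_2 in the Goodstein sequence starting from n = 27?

base 5: 27 = 5^2 + 2; at 6: 6^2 + 2 = 38; next = 37
base 6: 37 = 6^2 + 1; at 7: 7^2 + 1 = 50; next = 49
base 7: 49 = 7^2; at 8: 8^2 = 64; next = 63

49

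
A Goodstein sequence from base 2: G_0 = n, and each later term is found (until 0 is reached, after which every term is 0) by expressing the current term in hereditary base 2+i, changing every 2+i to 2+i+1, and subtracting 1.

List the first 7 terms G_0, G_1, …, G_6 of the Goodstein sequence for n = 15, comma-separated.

15, 111, 1283, 18752, 326593, 6588344, 150994943

base 2: 15 = 2^(2 + 1) + 2^2 + 2 + 1; at 3: 3^(3 + 1) + 3^3 + 3 + 1 = 112; next = 111
base 3: 111 = 3^(3 + 1) + 3^3 + 3; at 4: 4^(4 + 1) + 4^4 + 4 = 1284; next = 1283
base 4: 1283 = 4^(4 + 1) + 4^4 + 3; at 5: 5^(5 + 1) + 5^5 + 3 = 18753; next = 18752
base 5: 18752 = 5^(5 + 1) + 5^5 + 2; at 6: 6^(6 + 1) + 6^6 + 2 = 326594; next = 326593
base 6: 326593 = 6^(6 + 1) + 6^6 + 1; at 7: 7^(7 + 1) + 7^7 + 1 = 6588345; next = 6588344
base 7: 6588344 = 7^(7 + 1) + 7^7; at 8: 8^(8 + 1) + 8^8 = 150994944; next = 150994943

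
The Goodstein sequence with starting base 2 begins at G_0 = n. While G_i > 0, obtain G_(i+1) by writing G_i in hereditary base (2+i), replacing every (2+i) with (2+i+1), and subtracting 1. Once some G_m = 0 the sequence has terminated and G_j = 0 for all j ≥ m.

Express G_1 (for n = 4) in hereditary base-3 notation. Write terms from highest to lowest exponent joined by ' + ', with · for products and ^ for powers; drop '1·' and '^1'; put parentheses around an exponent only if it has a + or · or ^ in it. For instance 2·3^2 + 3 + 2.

i=0: 4 = 2^2 (b=2); 2→3: 3^3 = 27; 27−1 = 26
i=1: 26 = 2·3^2 + 2·3 + 2 (b=3); 3→4: 2·4^2 + 2·4 + 2 = 42; 42−1 = 41

2·3^2 + 2·3 + 2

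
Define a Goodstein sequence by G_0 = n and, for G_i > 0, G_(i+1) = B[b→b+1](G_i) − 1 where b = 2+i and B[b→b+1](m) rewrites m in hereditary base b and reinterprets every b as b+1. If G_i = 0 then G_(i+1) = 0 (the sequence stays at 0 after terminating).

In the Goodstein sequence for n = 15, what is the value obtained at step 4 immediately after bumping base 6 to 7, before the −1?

6588345

i=0: 15 = 2^(2 + 1) + 2^2 + 2 + 1 (b=2); 2→3: 3^(3 + 1) + 3^3 + 3 + 1 = 112; 112−1 = 111
i=1: 111 = 3^(3 + 1) + 3^3 + 3 (b=3); 3→4: 4^(4 + 1) + 4^4 + 4 = 1284; 1284−1 = 1283
i=2: 1283 = 4^(4 + 1) + 4^4 + 3 (b=4); 4→5: 5^(5 + 1) + 5^5 + 3 = 18753; 18753−1 = 18752
i=3: 18752 = 5^(5 + 1) + 5^5 + 2 (b=5); 5→6: 6^(6 + 1) + 6^6 + 2 = 326594; 326594−1 = 326593
i=4: 326593 = 6^(6 + 1) + 6^6 + 1 (b=6); 6→7: 7^(7 + 1) + 7^7 + 1 = 6588345; 6588345−1 = 6588344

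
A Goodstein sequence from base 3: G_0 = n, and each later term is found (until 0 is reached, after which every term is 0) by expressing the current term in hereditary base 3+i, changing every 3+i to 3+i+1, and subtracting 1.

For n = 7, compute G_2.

G_0=7  [base 3] 2·3 + 1  →[3↦4]→  2·4 + 1 = 9  −1 ⇒ G_1=8
G_1=8  [base 4] 2·4  →[4↦5]→  2·5 = 10  −1 ⇒ G_2=9

9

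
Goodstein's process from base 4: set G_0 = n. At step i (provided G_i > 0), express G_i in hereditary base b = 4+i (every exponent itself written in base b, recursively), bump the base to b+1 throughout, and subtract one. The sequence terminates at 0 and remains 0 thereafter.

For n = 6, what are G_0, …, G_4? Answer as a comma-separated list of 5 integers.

6, 6, 6, 6, 5

G_0=6  [base 4] 4 + 2  →[4↦5]→  5 + 2 = 7  −1 ⇒ G_1=6
G_1=6  [base 5] 5 + 1  →[5↦6]→  6 + 1 = 7  −1 ⇒ G_2=6
G_2=6  [base 6] 6  →[6↦7]→  7 = 7  −1 ⇒ G_3=6
G_3=6  [base 7] 6  →[7↦8]→  6 = 6  −1 ⇒ G_4=5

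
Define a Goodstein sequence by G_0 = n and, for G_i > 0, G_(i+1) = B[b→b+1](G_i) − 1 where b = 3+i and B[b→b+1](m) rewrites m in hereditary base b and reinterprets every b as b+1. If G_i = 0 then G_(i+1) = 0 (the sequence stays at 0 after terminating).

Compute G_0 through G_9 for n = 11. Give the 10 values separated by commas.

11, 17, 25, 35, 39, 43, 47, 51, 55, 59

G_0=11  [base 3] 3^2 + 2  →[3↦4]→  4^2 + 2 = 18  −1 ⇒ G_1=17
G_1=17  [base 4] 4^2 + 1  →[4↦5]→  5^2 + 1 = 26  −1 ⇒ G_2=25
G_2=25  [base 5] 5^2  →[5↦6]→  6^2 = 36  −1 ⇒ G_3=35
G_3=35  [base 6] 5·6 + 5  →[6↦7]→  5·7 + 5 = 40  −1 ⇒ G_4=39
G_4=39  [base 7] 5·7 + 4  →[7↦8]→  5·8 + 4 = 44  −1 ⇒ G_5=43
G_5=43  [base 8] 5·8 + 3  →[8↦9]→  5·9 + 3 = 48  −1 ⇒ G_6=47
G_6=47  [base 9] 5·9 + 2  →[9↦10]→  5·10 + 2 = 52  −1 ⇒ G_7=51
G_7=51  [base 10] 5·10 + 1  →[10↦11]→  5·11 + 1 = 56  −1 ⇒ G_8=55
G_8=55  [base 11] 5·11  →[11↦12]→  5·12 = 60  −1 ⇒ G_9=59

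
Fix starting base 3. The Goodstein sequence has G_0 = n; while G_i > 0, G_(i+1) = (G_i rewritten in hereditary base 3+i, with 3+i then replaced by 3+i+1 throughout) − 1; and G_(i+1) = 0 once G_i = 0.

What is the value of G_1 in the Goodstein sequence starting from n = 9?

G_0 = 9. HB_3(9) = 3^2. Bump = 16. G_1 = 15.
G_1 = 15. HB_4(15) = 3·4 + 3. Bump = 18. G_2 = 17.

15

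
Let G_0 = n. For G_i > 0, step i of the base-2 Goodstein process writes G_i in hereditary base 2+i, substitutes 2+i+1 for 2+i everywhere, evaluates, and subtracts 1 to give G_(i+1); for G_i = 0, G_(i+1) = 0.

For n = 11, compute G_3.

15627

G_0=11  [base 2] 2^(2 + 1) + 2 + 1  →[2↦3]→  3^(3 + 1) + 3 + 1 = 85  −1 ⇒ G_1=84
G_1=84  [base 3] 3^(3 + 1) + 3  →[3↦4]→  4^(4 + 1) + 4 = 1028  −1 ⇒ G_2=1027
G_2=1027  [base 4] 4^(4 + 1) + 3  →[4↦5]→  5^(5 + 1) + 3 = 15628  −1 ⇒ G_3=15627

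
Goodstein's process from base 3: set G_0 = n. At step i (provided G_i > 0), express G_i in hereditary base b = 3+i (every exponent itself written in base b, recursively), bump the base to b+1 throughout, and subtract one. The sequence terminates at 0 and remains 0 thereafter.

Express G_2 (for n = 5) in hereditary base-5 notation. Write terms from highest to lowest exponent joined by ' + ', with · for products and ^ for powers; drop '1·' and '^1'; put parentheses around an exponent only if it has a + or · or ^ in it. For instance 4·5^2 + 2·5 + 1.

5

G_0 = 5. HB_3(5) = 3 + 2. Bump = 6. G_1 = 5.
G_1 = 5. HB_4(5) = 4 + 1. Bump = 6. G_2 = 5.
G_2 = 5. HB_5(5) = 5. Bump = 6. G_3 = 5.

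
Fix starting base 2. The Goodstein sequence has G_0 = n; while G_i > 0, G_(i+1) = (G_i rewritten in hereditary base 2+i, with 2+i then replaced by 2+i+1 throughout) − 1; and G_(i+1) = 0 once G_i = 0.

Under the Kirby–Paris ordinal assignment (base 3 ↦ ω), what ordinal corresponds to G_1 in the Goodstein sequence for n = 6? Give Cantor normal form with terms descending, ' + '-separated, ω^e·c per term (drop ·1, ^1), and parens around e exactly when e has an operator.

ω^ω + 2

G_0=6  [base 2] 2^2 + 2  →[2↦3]→  3^3 + 3 = 30  −1 ⇒ G_1=29
G_1=29  [base 3] 3^3 + 2  →[3↦4]→  4^4 + 2 = 258  −1 ⇒ G_2=257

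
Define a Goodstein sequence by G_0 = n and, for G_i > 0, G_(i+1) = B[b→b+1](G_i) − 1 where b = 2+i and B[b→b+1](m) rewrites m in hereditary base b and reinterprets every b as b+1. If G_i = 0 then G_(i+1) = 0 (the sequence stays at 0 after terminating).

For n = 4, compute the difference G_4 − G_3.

23

i=0: 4 = 2^2 (b=2); 2→3: 3^3 = 27; 27−1 = 26
i=1: 26 = 2·3^2 + 2·3 + 2 (b=3); 3→4: 2·4^2 + 2·4 + 2 = 42; 42−1 = 41
i=2: 41 = 2·4^2 + 2·4 + 1 (b=4); 4→5: 2·5^2 + 2·5 + 1 = 61; 61−1 = 60
i=3: 60 = 2·5^2 + 2·5 (b=5); 5→6: 2·6^2 + 2·6 = 84; 84−1 = 83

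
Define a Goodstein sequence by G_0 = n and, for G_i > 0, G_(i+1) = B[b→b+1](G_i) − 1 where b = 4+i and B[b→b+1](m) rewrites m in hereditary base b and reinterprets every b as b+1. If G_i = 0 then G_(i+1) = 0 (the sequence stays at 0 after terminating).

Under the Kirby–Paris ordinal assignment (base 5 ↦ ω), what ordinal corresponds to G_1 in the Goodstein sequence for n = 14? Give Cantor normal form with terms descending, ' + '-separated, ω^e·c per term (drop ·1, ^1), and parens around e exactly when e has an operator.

G_0=14  [base 4] 3·4 + 2  →[4↦5]→  3·5 + 2 = 17  −1 ⇒ G_1=16
G_1=16  [base 5] 3·5 + 1  →[5↦6]→  3·6 + 1 = 19  −1 ⇒ G_2=18

ω·3 + 1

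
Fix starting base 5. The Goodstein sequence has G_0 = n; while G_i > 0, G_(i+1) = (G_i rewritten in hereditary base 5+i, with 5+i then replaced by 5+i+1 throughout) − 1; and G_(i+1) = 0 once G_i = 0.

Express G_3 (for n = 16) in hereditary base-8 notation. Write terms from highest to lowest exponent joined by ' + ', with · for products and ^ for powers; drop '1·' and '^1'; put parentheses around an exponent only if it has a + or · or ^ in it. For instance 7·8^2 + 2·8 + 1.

(0) 16|_5 = 3·5 + 1 ↦ 3·6 + 1|_6 = 19 ⇒ 18
(1) 18|_6 = 3·6 ↦ 3·7|_7 = 21 ⇒ 20
(2) 20|_7 = 2·7 + 6 ↦ 2·8 + 6|_8 = 22 ⇒ 21
(3) 21|_8 = 2·8 + 5 ↦ 2·9 + 5|_9 = 23 ⇒ 22

2·8 + 5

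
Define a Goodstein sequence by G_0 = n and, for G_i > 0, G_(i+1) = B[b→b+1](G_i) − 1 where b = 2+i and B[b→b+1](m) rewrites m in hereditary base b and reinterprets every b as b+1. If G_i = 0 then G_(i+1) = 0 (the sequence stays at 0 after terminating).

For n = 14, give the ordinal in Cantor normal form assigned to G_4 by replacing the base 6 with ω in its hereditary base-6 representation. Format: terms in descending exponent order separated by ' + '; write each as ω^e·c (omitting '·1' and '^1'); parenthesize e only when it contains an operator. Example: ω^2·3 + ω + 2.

ω^(ω + 1) + ω^5·5 + ω^4·5 + ω^3·5 + ω^2·5 + ω·5 + 5

14 —HB2→ 2^(2 + 1) + 2^2 + 2 —bump→ 3^(3 + 1) + 3^3 + 3 = 111 —(−1)→ 110
110 —HB3→ 3^(3 + 1) + 3^3 + 2 —bump→ 4^(4 + 1) + 4^4 + 2 = 1282 —(−1)→ 1281
1281 —HB4→ 4^(4 + 1) + 4^4 + 1 —bump→ 5^(5 + 1) + 5^5 + 1 = 18751 —(−1)→ 18750
18750 —HB5→ 5^(5 + 1) + 5^5 —bump→ 6^(6 + 1) + 6^6 = 326592 —(−1)→ 326591
326591 —HB6→ 6^(6 + 1) + 5·6^5 + 5·6^4 + 5·6^3 + 5·6^2 + 5·6 + 5 —bump→ 7^(7 + 1) + 5·7^5 + 5·7^4 + 5·7^3 + 5·7^2 + 5·7 + 5 = 5862841 —(−1)→ 5862840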